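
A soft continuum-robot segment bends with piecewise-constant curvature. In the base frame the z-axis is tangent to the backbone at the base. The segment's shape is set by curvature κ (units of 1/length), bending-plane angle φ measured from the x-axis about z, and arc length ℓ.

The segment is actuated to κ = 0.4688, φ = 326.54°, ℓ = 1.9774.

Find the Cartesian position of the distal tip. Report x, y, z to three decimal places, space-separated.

θ = κ·ℓ = 0.4688 × 1.9774 = 0.92701 rad
ρ = (1 − cos θ)/κ = (1 − 0.60023)/0.4688 = 0.85275
z = sin θ / κ = 0.79983/0.4688 = 1.70611
x = ρ cos φ = 0.85275 × cos(326.54°) = 0.71142
y = ρ sin φ = 0.85275 × sin(326.54°) = -0.47017

0.711 -0.470 1.706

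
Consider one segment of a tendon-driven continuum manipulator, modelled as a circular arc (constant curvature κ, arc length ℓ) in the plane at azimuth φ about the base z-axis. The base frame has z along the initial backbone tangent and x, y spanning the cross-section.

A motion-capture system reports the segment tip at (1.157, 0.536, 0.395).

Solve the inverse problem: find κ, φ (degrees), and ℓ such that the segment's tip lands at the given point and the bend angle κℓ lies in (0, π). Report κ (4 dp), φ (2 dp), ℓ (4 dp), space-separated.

1.4311 24.86 1.7754

ρ = √(x²+y²) = √(1.157² + 0.536²) = 1.27513
φ = atan2(y, x) mod 360° = atan2(0.536, 1.157) = 24.8567°
|p|² = ρ² + z² = 1.27513² + 0.395² = 1.78197
κ = 2ρ / |p|² = 2×1.27513 / 1.78197 = 1.43114
θ = 2·atan2(ρ, z) = 2·atan2(1.27513, 0.395) = 2.54079 rad
ℓ = θ/κ = 2.54079/1.43114 = 1.77536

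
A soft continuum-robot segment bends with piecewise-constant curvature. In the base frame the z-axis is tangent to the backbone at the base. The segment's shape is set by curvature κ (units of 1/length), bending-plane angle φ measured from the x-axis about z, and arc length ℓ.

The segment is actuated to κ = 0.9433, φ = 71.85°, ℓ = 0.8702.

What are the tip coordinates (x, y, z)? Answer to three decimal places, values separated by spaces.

0.105 0.321 0.776

θ = κ·ℓ = 0.9433 × 0.8702 = 0.82086 rad
ρ = (1 − cos θ)/κ = (1 − 0.68159)/0.9433 = 0.33755
z = sin θ / κ = 0.73173/0.9433 = 0.77572
x = ρ cos φ = 0.33755 × cos(71.85°) = 0.10515
y = ρ sin φ = 0.33755 × sin(71.85°) = 0.32075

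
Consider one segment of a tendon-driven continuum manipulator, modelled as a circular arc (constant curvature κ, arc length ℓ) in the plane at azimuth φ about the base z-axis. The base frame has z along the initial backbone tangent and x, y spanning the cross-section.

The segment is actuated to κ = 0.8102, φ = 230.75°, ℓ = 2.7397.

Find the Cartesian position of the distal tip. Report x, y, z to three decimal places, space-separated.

θ = κ·ℓ = 0.8102 × 2.7397 = 2.21970 rad
ρ = (1 − cos θ)/κ = (1 − -0.60432)/0.8102 = 1.98015
z = sin θ / κ = 0.79674/0.8102 = 0.98339
x = ρ cos φ = 1.98015 × cos(230.75°) = -1.25285
y = ρ sin φ = 1.98015 × sin(230.75°) = -1.53341

-1.253 -1.533 0.983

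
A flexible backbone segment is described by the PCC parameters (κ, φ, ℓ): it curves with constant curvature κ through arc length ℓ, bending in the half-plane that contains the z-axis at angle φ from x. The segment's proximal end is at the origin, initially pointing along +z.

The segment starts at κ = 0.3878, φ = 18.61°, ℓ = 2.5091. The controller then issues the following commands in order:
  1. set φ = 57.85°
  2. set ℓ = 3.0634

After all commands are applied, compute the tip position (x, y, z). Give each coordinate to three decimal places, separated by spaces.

0.860 1.368 2.392

initial: κ=0.3878, φ=18.61°, ℓ=2.5091
cmd 1: set φ=57.85° → (κ,φ,ℓ)=(0.3878,57.85°,2.5091) → tip=(0.5999,0.9545,2.1315)
cmd 2: set ℓ=3.0634 → (κ,φ,ℓ)=(0.3878,57.85°,3.0634) → tip=(0.8596,1.3677,2.3920)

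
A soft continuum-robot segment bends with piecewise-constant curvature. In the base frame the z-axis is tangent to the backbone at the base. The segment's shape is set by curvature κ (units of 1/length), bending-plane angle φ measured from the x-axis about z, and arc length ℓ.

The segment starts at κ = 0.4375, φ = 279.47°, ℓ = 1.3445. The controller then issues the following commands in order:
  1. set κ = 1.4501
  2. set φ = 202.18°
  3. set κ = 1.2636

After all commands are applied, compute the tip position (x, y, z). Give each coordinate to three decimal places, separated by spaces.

-0.826 -0.337 0.785

initial: κ=0.4375, φ=279.47°, ℓ=1.3445
cmd 1: set κ=1.4501 → (κ,φ,ℓ)=(1.4501,279.47°,1.3445) → tip=(0.1554,-0.9318,0.6407)
cmd 2: set φ=202.18° → (κ,φ,ℓ)=(1.4501,202.18°,1.3445) → tip=(-0.8748,-0.3566,0.6407)
cmd 3: set κ=1.2636 → (κ,φ,ℓ)=(1.2636,202.18°,1.3445) → tip=(-0.8265,-0.3369,0.7849)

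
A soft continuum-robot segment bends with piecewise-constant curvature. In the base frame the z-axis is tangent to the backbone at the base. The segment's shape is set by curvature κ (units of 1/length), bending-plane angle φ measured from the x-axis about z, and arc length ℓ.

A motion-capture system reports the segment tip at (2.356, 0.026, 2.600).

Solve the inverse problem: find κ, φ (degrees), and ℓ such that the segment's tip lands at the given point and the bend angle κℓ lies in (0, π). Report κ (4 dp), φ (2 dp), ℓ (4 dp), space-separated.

ρ = √(x²+y²) = √(2.356² + 0.026²) = 2.35614
φ = atan2(y, x) mod 360° = atan2(0.026, 2.356) = 0.6323°
|p|² = ρ² + z² = 2.35614² + 2.600² = 12.31141
κ = 2ρ / |p|² = 2×2.35614 / 12.31141 = 0.38276
θ = 2·atan2(ρ, z) = 2·atan2(2.35614, 2.600) = 1.47247 rad
ℓ = θ/κ = 1.47247/0.38276 = 3.84700

0.3828 0.63 3.8470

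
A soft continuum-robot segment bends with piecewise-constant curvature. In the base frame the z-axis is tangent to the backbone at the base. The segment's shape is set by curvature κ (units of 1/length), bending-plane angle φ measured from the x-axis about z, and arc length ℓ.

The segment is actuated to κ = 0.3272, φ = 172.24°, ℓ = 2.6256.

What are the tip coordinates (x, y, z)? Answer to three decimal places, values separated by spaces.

θ = κ·ℓ = 0.3272 × 2.6256 = 0.85910 rad
ρ = (1 − cos θ)/κ = (1 − 0.65312)/0.3272 = 1.06014
z = sin θ / κ = 0.75725/0.3272 = 2.31434
x = ρ cos φ = 1.06014 × cos(172.24°) = -1.05043
y = ρ sin φ = 1.06014 × sin(172.24°) = 0.14314

-1.050 0.143 2.314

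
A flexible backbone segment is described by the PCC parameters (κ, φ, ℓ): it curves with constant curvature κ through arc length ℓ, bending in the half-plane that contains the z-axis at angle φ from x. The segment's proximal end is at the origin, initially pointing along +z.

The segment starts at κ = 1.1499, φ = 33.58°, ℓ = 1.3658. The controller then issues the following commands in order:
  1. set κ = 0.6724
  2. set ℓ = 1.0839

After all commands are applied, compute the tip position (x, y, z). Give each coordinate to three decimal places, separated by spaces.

0.315 0.209 0.990

initial: κ=1.1499, φ=33.58°, ℓ=1.3658
cmd 1: set κ=0.6724 → (κ,φ,ℓ)=(0.6724,33.58°,1.3658) → tip=(0.4868,0.3232,1.1818)
cmd 2: set ℓ=1.0839 → (κ,φ,ℓ)=(0.6724,33.58°,1.0839) → tip=(0.3148,0.2090,0.9905)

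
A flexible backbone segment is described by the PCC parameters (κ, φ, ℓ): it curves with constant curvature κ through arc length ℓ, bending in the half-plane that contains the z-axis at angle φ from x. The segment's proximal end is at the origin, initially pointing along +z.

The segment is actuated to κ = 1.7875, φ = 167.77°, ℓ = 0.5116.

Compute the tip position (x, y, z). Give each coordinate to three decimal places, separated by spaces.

-0.213 0.046 0.443

θ = κ·ℓ = 1.7875 × 0.5116 = 0.91449 rad
ρ = (1 − cos θ)/κ = (1 − 0.61020)/1.7875 = 0.21807
z = sin θ / κ = 0.79225/1.7875 = 0.44322
x = ρ cos φ = 0.21807 × cos(167.77°) = -0.21312
y = ρ sin φ = 0.21807 × sin(167.77°) = 0.04620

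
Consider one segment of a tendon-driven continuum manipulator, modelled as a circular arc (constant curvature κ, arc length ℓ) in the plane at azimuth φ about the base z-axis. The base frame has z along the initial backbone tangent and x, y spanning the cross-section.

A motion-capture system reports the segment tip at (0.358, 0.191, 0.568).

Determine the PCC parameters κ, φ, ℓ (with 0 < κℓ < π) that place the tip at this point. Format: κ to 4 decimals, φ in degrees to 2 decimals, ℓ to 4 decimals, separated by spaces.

1.6655 28.08 0.7449

ρ = √(x²+y²) = √(0.358² + 0.191²) = 0.40576
φ = atan2(y, x) mod 360° = atan2(0.191, 0.358) = 28.0808°
|p|² = ρ² + z² = 0.40576² + 0.568² = 0.48727
κ = 2ρ / |p|² = 2×0.40576 / 0.48727 = 1.66546
θ = 2·atan2(ρ, z) = 2·atan2(0.40576, 0.568) = 1.24062 rad
ℓ = θ/κ = 1.24062/1.66546 = 0.74491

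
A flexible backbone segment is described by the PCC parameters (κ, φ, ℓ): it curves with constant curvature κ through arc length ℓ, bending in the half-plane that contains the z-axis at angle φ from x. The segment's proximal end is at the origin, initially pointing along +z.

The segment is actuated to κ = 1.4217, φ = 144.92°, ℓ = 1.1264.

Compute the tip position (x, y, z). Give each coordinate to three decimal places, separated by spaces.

θ = κ·ℓ = 1.4217 × 1.1264 = 1.60140 rad
ρ = (1 − cos θ)/κ = (1 − -0.03060)/1.4217 = 0.72491
z = sin θ / κ = 0.99953/1.4217 = 0.70305
x = ρ cos φ = 0.72491 × cos(144.92°) = -0.59323
y = ρ sin φ = 0.72491 × sin(144.92°) = 0.41662

-0.593 0.417 0.703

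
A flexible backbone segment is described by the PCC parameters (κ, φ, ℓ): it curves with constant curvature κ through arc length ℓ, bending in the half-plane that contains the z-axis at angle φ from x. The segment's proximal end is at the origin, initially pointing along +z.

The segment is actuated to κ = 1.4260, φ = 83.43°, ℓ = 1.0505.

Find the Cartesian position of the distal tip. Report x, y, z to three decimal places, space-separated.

0.074 0.646 0.699

θ = κ·ℓ = 1.4260 × 1.0505 = 1.49801 rad
ρ = (1 − cos θ)/κ = (1 − 0.07272)/1.4260 = 0.65027
z = sin θ / κ = 0.99735/1.4260 = 0.69941
x = ρ cos φ = 0.65027 × cos(83.43°) = 0.07440
y = ρ sin φ = 0.65027 × sin(83.43°) = 0.64600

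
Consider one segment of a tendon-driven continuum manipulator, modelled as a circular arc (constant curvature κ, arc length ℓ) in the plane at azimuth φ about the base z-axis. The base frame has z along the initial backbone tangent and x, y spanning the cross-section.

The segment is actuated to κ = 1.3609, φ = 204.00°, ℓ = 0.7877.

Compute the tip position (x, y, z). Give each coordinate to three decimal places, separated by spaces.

-0.350 -0.156 0.645

θ = κ·ℓ = 1.3609 × 0.7877 = 1.07198 rad
ρ = (1 − cos θ)/κ = (1 − 0.47839)/1.3609 = 0.38329
z = sin θ / κ = 0.87815/1.3609 = 0.64527
x = ρ cos φ = 0.38329 × cos(204.00°) = -0.35015
y = ρ sin φ = 0.38329 × sin(204.00°) = -0.15590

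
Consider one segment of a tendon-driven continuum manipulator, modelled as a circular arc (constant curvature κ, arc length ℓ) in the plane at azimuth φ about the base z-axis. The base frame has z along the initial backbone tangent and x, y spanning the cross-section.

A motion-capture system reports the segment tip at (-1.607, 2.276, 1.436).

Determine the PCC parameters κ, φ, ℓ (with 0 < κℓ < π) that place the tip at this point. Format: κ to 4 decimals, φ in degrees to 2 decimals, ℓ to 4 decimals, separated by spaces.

0.5672 125.22 3.8609

ρ = √(x²+y²) = √(-1.607² + 2.276²) = 2.78615
φ = atan2(y, x) mod 360° = atan2(2.276, -1.607) = 125.2245°
|p|² = ρ² + z² = 2.78615² + 1.436² = 9.82472
κ = 2ρ / |p|² = 2×2.78615 / 9.82472 = 0.56717
θ = 2·atan2(ρ, z) = 2·atan2(2.78615, 1.436) = 2.18980 rad
ℓ = θ/κ = 2.18980/0.56717 = 3.86091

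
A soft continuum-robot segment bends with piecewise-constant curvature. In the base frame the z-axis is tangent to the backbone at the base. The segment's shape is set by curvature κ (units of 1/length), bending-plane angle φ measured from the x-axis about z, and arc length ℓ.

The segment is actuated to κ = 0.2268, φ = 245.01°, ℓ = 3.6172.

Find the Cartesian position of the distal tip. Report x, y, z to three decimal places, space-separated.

-0.592 -1.271 3.225

θ = κ·ℓ = 0.2268 × 3.6172 = 0.82038 rad
ρ = (1 − cos θ)/κ = (1 − 0.68194)/0.2268 = 1.40237
z = sin θ / κ = 0.73141/0.2268 = 3.22489
x = ρ cos φ = 1.40237 × cos(245.01°) = -0.59245
y = ρ sin φ = 1.40237 × sin(245.01°) = -1.27108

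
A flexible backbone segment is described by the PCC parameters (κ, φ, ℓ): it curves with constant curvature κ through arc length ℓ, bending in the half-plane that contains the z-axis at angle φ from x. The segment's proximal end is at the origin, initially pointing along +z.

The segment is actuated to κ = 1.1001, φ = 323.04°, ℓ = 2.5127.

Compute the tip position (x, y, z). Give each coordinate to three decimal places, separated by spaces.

1.402 -1.055 0.335

θ = κ·ℓ = 1.1001 × 2.5127 = 2.76422 rad
ρ = (1 − cos θ)/κ = (1 − -0.92964)/1.1001 = 1.75406
z = sin θ / κ = 0.36848/1.1001 = 0.33495
x = ρ cos φ = 1.75406 × cos(323.04°) = 1.40159
y = ρ sin φ = 1.75406 × sin(323.04°) = -1.05464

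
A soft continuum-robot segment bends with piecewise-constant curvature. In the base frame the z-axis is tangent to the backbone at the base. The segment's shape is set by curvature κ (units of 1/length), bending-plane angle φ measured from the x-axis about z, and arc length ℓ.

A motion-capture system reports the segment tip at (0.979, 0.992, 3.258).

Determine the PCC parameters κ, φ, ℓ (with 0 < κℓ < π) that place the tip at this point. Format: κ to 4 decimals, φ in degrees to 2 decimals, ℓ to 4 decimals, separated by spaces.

0.2220 45.38 3.6420

ρ = √(x²+y²) = √(0.979² + 0.992²) = 1.39374
φ = atan2(y, x) mod 360° = atan2(0.992, 0.979) = 45.3779°
|p|² = ρ² + z² = 1.39374² + 3.258² = 12.55707
κ = 2ρ / |p|² = 2×1.39374 / 12.55707 = 0.22198
θ = 2·atan2(ρ, z) = 2·atan2(1.39374, 3.258) = 0.80846 rad
ℓ = θ/κ = 0.80846/0.22198 = 3.64197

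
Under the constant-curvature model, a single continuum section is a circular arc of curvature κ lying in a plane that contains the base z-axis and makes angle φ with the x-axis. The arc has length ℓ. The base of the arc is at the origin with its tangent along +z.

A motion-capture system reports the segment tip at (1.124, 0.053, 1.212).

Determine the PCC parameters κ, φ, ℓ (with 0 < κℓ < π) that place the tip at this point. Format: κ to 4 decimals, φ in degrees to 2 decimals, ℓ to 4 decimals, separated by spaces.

0.8228 2.70 1.8189

ρ = √(x²+y²) = √(1.124² + 0.053²) = 1.12525
φ = atan2(y, x) mod 360° = atan2(0.053, 1.124) = 2.6997°
|p|² = ρ² + z² = 1.12525² + 1.212² = 2.73513
κ = 2ρ / |p|² = 2×1.12525 / 2.73513 = 0.82281
θ = 2·atan2(ρ, z) = 2·atan2(1.12525, 1.212) = 1.49660 rad
ℓ = θ/κ = 1.49660/0.82281 = 1.81888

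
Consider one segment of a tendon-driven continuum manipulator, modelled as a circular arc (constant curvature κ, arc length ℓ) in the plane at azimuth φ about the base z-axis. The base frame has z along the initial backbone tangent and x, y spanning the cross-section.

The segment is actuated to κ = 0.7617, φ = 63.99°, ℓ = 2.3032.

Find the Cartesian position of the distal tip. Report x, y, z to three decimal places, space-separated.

θ = κ·ℓ = 0.7617 × 2.3032 = 1.75435 rad
ρ = (1 − cos θ)/κ = (1 − -0.18252)/0.7617 = 1.55248
z = sin θ / κ = 0.98320/0.7617 = 1.29080
x = ρ cos φ = 1.55248 × cos(63.99°) = 0.68080
y = ρ sin φ = 1.55248 × sin(63.99°) = 1.39524

0.681 1.395 1.291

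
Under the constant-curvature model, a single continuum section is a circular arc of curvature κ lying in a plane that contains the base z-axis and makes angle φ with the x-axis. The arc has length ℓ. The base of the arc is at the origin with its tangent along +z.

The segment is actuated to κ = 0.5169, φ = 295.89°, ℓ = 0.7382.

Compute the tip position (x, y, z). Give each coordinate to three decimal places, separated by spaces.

0.061 -0.125 0.720

θ = κ·ℓ = 0.5169 × 0.7382 = 0.38158 rad
ρ = (1 − cos θ)/κ = (1 − 0.92808)/0.5169 = 0.13914
z = sin θ / κ = 0.37238/0.5169 = 0.72042
x = ρ cos φ = 0.13914 × cos(295.89°) = 0.06075
y = ρ sin φ = 0.13914 × sin(295.89°) = -0.12517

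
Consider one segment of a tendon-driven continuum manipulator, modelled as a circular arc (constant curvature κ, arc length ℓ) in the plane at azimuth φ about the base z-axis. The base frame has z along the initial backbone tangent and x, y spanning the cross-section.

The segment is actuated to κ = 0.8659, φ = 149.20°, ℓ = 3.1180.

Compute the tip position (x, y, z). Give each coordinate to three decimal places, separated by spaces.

θ = κ·ℓ = 0.8659 × 3.1180 = 2.69988 rad
ρ = (1 − cos θ)/κ = (1 − -0.90402)/0.8659 = 2.19889
z = sin θ / κ = 0.42749/0.8659 = 0.49370
x = ρ cos φ = 2.19889 × cos(149.20°) = -1.88876
y = ρ sin φ = 2.19889 × sin(149.20°) = 1.12593

-1.889 1.126 0.494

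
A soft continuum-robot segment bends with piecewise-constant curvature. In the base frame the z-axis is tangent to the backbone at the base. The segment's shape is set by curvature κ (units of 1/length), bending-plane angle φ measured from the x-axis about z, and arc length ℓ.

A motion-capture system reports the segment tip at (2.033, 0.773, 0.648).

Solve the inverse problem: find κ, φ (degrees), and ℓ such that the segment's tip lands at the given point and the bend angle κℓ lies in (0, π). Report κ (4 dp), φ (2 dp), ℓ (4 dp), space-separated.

ρ = √(x²+y²) = √(2.033² + 0.773²) = 2.17500
φ = atan2(y, x) mod 360° = atan2(0.773, 2.033) = 20.8181°
|p|² = ρ² + z² = 2.17500² + 0.648² = 5.15052
κ = 2ρ / |p|² = 2×2.17500 / 5.15052 = 0.84457
θ = 2·atan2(ρ, z) = 2·atan2(2.17500, 0.648) = 2.56248 rad
ℓ = θ/κ = 2.56248/0.84457 = 3.03405

0.8446 20.82 3.0340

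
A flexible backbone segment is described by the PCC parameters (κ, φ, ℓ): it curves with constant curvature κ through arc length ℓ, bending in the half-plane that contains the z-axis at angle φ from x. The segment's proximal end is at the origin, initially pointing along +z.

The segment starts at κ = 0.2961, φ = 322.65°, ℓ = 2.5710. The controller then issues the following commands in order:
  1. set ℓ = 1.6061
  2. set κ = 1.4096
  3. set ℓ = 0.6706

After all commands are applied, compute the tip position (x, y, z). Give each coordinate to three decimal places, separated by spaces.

initial: κ=0.2961, φ=322.65°, ℓ=2.5710
cmd 1: set ℓ=1.6061 → (κ,φ,ℓ)=(0.2961,322.65°,1.6061) → tip=(0.2979,-0.2274,1.5462)
cmd 2: set κ=1.4096 → (κ,φ,ℓ)=(1.4096,322.65°,1.6061) → tip=(0.9243,-0.7054,0.5457)
cmd 3: set ℓ=0.6706 → (κ,φ,ℓ)=(1.4096,322.65°,0.6706) → tip=(0.2337,-0.1784,0.5751)

0.234 -0.178 0.575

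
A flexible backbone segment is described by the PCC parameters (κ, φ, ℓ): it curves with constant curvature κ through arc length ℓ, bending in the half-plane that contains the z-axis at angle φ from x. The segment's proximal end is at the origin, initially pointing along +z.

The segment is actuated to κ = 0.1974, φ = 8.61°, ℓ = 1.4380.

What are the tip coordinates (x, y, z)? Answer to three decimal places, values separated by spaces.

θ = κ·ℓ = 0.1974 × 1.4380 = 0.28386 rad
ρ = (1 − cos θ)/κ = (1 − 0.95998)/0.1974 = 0.20273
z = sin θ / κ = 0.28006/0.1974 = 1.41877
x = ρ cos φ = 0.20273 × cos(8.61°) = 0.20044
y = ρ sin φ = 0.20273 × sin(8.61°) = 0.03035

0.200 0.030 1.419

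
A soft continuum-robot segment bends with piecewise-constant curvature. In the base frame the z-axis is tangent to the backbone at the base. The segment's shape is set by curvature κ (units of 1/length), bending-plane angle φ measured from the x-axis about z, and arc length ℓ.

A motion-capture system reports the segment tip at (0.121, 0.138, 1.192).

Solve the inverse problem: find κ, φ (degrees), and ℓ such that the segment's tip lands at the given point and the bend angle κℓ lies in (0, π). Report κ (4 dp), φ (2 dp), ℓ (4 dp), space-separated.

0.2524 48.76 1.2108

ρ = √(x²+y²) = √(0.121² + 0.138²) = 0.18353
φ = atan2(y, x) mod 360° = atan2(0.138, 0.121) = 48.7553°
|p|² = ρ² + z² = 0.18353² + 1.192² = 1.45455
κ = 2ρ / |p|² = 2×0.18353 / 1.45455 = 0.25236
θ = 2·atan2(ρ, z) = 2·atan2(0.18353, 1.192) = 0.30554 rad
ℓ = θ/κ = 0.30554/0.25236 = 1.21075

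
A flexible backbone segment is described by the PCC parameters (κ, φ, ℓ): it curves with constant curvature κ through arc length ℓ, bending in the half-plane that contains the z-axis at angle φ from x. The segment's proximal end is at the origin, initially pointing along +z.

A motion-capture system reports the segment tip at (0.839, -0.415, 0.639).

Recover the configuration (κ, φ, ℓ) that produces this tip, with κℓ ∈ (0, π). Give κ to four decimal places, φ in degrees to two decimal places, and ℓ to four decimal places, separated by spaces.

ρ = √(x²+y²) = √(0.839² + -0.415²) = 0.93603
φ = atan2(y, x) mod 360° = atan2(-0.415, 0.839) = 333.6813°
|p|² = ρ² + z² = 0.93603² + 0.639² = 1.28447
κ = 2ρ / |p|² = 2×0.93603 / 1.28447 = 1.45746
θ = 2·atan2(ρ, z) = 2·atan2(0.93603, 0.639) = 1.94359 rad
ℓ = θ/κ = 1.94359/1.45746 = 1.33355

1.4575 333.68 1.3335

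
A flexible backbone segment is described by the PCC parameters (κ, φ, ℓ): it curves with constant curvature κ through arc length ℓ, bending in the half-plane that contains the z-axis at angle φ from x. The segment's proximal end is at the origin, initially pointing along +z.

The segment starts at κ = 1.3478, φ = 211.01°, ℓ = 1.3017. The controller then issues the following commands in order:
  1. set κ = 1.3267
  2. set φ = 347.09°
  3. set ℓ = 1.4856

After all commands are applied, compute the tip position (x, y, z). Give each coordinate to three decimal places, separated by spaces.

initial: κ=1.3478, φ=211.01°, ℓ=1.3017
cmd 1: set κ=1.3267 → (κ,φ,ℓ)=(1.3267,211.01°,1.3017) → tip=(-0.7465,-0.4487,0.7446)
cmd 2: set φ=347.09° → (κ,φ,ℓ)=(1.3267,347.09°,1.3017) → tip=(0.8490,-0.1946,0.7446)
cmd 3: set ℓ=1.4856 → (κ,φ,ℓ)=(1.3267,347.09°,1.4856) → tip=(1.0209,-0.2340,0.6942)

1.021 -0.234 0.694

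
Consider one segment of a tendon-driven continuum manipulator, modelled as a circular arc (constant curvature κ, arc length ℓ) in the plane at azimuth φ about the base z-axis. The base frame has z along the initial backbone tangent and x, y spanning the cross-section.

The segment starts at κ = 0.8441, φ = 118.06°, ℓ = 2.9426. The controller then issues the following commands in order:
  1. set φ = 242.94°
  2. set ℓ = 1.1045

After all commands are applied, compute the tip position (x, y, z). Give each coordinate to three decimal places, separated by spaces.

initial: κ=0.8441, φ=118.06°, ℓ=2.9426
cmd 1: set φ=242.94° → (κ,φ,ℓ)=(0.8441,242.94°,2.9426) → tip=(-0.9655,-1.8899,0.7242)
cmd 2: set ℓ=1.1045 → (κ,φ,ℓ)=(0.8441,242.94°,1.1045) → tip=(-0.2177,-0.4262,0.9513)

-0.218 -0.426 0.951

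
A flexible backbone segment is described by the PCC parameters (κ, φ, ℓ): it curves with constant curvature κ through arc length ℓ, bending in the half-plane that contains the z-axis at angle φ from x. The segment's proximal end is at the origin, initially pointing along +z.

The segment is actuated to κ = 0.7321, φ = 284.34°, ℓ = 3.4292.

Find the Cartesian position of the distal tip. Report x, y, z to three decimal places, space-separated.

0.611 -2.392 0.806

θ = κ·ℓ = 0.7321 × 3.4292 = 2.51052 rad
ρ = (1 − cos θ)/κ = (1 − -0.80739)/0.7321 = 2.46878
z = sin θ / κ = 0.59001/0.7321 = 0.80592
x = ρ cos φ = 2.46878 × cos(284.34°) = 0.61146
y = ρ sin φ = 2.46878 × sin(284.34°) = -2.39186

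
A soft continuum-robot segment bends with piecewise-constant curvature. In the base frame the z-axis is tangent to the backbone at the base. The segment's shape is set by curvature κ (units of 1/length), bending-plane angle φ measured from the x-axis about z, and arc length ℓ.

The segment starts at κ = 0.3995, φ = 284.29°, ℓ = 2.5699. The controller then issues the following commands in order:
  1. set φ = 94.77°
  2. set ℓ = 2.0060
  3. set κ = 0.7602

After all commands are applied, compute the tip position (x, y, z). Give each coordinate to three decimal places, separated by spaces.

-0.104 1.251 1.314

initial: κ=0.3995, φ=284.29°, ℓ=2.5699
cmd 1: set φ=94.77° → (κ,φ,ℓ)=(0.3995,94.77°,2.5699) → tip=(-0.1004,1.2032,2.1416)
cmd 2: set ℓ=2.0060 → (κ,φ,ℓ)=(0.3995,94.77°,2.0060) → tip=(-0.0633,0.7591,1.7981)
cmd 3: set κ=0.7602 → (κ,φ,ℓ)=(0.7602,94.77°,2.0060) → tip=(-0.1044,1.2508,1.3141)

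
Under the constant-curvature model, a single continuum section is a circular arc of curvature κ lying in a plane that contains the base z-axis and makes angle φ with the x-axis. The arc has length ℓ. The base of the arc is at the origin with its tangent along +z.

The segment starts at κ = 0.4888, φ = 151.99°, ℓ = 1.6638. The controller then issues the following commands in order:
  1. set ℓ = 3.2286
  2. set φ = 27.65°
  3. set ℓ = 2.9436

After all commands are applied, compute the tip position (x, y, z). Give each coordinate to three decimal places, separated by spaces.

initial: κ=0.4888, φ=151.99°, ℓ=1.6638
cmd 1: set ℓ=3.2286 → (κ,φ,ℓ)=(0.4888,151.99°,3.2286) → tip=(-1.8195,0.9678,2.0458)
cmd 2: set φ=27.65° → (κ,φ,ℓ)=(0.4888,27.65°,3.2286) → tip=(1.8255,0.9564,2.0458)
cmd 3: set ℓ=2.9436 → (κ,φ,ℓ)=(0.4888,27.65°,2.9436) → tip=(1.5737,0.8245,2.0280)

1.574 0.824 2.028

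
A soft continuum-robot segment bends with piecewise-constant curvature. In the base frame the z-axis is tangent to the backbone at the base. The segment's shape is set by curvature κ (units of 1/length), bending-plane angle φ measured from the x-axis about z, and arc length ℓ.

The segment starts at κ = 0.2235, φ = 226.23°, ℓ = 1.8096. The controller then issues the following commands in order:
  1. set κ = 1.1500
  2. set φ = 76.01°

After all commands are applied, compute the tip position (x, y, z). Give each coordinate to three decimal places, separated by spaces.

initial: κ=0.2235, φ=226.23°, ℓ=1.8096
cmd 1: set κ=1.1500 → (κ,φ,ℓ)=(1.1500,226.23°,1.8096) → tip=(-0.8953,-0.9346,0.7588)
cmd 2: set φ=76.01° → (κ,φ,ℓ)=(1.1500,76.01°,1.8096) → tip=(0.3129,1.2559,0.7588)

0.313 1.256 0.759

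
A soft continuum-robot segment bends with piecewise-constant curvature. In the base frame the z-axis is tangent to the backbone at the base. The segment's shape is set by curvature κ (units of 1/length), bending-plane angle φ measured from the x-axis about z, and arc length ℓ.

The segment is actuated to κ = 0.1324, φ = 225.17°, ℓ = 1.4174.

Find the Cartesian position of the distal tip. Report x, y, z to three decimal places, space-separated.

-0.093 -0.094 1.409

θ = κ·ℓ = 0.1324 × 1.4174 = 0.18766 rad
ρ = (1 − cos θ)/κ = (1 − 0.98244)/0.1324 = 0.13261
z = sin θ / κ = 0.18656/0.1324 = 1.40910
x = ρ cos φ = 0.13261 × cos(225.17°) = -0.09349
y = ρ sin φ = 0.13261 × sin(225.17°) = -0.09405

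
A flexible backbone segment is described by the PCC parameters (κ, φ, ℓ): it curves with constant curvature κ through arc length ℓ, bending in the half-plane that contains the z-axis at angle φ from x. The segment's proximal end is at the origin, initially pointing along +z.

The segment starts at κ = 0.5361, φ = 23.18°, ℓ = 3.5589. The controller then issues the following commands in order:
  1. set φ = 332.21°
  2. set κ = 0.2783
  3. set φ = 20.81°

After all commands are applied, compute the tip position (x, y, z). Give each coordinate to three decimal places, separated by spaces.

1.517 0.577 3.005

initial: κ=0.5361, φ=23.18°, ℓ=3.5589
cmd 1: set φ=332.21° → (κ,φ,ℓ)=(0.5361,332.21°,3.5589) → tip=(2.1960,-1.1573,1.7603)
cmd 2: set κ=0.2783 → (κ,φ,ℓ)=(0.2783,332.21°,3.5589) → tip=(1.4358,-0.7567,3.0049)
cmd 3: set φ=20.81° → (κ,φ,ℓ)=(0.2783,20.81°,3.5589) → tip=(1.5171,0.5766,3.0049)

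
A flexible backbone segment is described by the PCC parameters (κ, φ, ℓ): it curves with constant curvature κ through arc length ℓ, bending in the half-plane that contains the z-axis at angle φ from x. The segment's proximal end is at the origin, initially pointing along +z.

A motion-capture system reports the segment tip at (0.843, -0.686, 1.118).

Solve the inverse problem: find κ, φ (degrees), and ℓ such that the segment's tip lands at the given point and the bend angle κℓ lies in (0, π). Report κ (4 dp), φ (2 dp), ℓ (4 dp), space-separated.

ρ = √(x²+y²) = √(0.843² + -0.686²) = 1.08685
φ = atan2(y, x) mod 360° = atan2(-0.686, 0.843) = 320.8627°
|p|² = ρ² + z² = 1.08685² + 1.118² = 2.43117
κ = 2ρ / |p|² = 2×1.08685 / 2.43117 = 0.89410
θ = 2·atan2(ρ, z) = 2·atan2(1.08685, 1.118) = 1.54254 rad
ℓ = θ/κ = 1.54254/0.89410 = 1.72525

0.8941 320.86 1.7253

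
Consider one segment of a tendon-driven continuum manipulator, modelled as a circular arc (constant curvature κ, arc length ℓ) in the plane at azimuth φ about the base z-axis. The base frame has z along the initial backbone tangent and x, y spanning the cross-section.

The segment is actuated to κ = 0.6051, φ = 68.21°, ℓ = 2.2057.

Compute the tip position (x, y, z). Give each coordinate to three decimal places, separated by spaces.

0.470 1.176 1.607

θ = κ·ℓ = 0.6051 × 2.2057 = 1.33467 rad
ρ = (1 − cos θ)/κ = (1 − 0.23394)/0.6051 = 1.26601
z = sin θ / κ = 0.97225/0.6051 = 1.60676
x = ρ cos φ = 1.26601 × cos(68.21°) = 0.46995
y = ρ sin φ = 1.26601 × sin(68.21°) = 1.17555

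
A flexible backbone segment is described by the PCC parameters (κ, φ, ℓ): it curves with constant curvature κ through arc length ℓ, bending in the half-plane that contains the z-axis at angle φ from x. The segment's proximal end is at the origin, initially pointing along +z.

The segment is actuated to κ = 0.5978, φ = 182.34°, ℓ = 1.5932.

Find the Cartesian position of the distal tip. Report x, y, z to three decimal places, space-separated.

-0.702 -0.029 1.363

θ = κ·ℓ = 0.5978 × 1.5932 = 0.95241 rad
ρ = (1 − cos θ)/κ = (1 − 0.57972)/0.5978 = 0.70305
z = sin θ / κ = 0.81482/0.5978 = 1.36303
x = ρ cos φ = 0.70305 × cos(182.34°) = -0.70246
y = ρ sin φ = 0.70305 × sin(182.34°) = -0.02871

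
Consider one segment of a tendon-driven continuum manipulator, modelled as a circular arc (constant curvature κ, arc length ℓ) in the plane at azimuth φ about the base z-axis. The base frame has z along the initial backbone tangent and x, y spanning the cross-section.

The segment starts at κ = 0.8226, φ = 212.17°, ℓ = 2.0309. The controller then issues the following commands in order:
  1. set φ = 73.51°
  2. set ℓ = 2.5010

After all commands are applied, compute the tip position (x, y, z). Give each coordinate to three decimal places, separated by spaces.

0.506 1.711 1.075

initial: κ=0.8226, φ=212.17°, ℓ=2.0309
cmd 1: set φ=73.51° → (κ,φ,ℓ)=(0.8226,73.51°,2.0309) → tip=(0.3794,1.2818,1.2096)
cmd 2: set ℓ=2.5010 → (κ,φ,ℓ)=(0.8226,73.51°,2.5010) → tip=(0.5064,1.7107,1.0746)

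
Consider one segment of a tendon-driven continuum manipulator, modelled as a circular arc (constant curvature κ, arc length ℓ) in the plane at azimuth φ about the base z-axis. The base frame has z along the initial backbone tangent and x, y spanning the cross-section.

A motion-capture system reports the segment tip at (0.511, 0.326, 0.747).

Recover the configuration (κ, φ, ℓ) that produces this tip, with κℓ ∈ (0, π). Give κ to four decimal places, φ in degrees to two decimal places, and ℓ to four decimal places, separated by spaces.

1.3100 32.54 1.0407

ρ = √(x²+y²) = √(0.511² + 0.326²) = 0.60613
φ = atan2(y, x) mod 360° = atan2(0.326, 0.511) = 32.5364°
|p|² = ρ² + z² = 0.60613² + 0.747² = 0.92541
κ = 2ρ / |p|² = 2×0.60613 / 0.92541 = 1.30998
θ = 2·atan2(ρ, z) = 2·atan2(0.60613, 0.747) = 1.36333 rad
ℓ = θ/κ = 1.36333/1.30998 = 1.04073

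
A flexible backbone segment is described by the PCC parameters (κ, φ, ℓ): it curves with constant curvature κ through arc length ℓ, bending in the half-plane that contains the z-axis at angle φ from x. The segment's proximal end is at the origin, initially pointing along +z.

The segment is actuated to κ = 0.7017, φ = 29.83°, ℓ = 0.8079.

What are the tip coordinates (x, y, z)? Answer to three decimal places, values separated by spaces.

θ = κ·ℓ = 0.7017 × 0.8079 = 0.56690 rad
ρ = (1 − cos θ)/κ = (1 − 0.84357)/0.7017 = 0.22293
z = sin θ / κ = 0.53702/0.7017 = 0.76532
x = ρ cos φ = 0.22293 × cos(29.83°) = 0.19340
y = ρ sin φ = 0.22293 × sin(29.83°) = 0.11089

0.193 0.111 0.765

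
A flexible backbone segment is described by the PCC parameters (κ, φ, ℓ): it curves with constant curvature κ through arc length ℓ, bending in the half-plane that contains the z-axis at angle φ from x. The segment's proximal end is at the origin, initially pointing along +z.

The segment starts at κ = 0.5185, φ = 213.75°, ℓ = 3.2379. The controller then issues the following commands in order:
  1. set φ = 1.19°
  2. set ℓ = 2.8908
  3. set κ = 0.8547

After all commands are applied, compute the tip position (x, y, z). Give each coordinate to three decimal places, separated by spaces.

initial: κ=0.5185, φ=213.75°, ℓ=3.2379
cmd 1: set φ=1.19° → (κ,φ,ℓ)=(0.5185,1.19°,3.2379) → tip=(2.1362,0.0444,1.9174)
cmd 2: set ℓ=2.8908 → (κ,φ,ℓ)=(0.5185,1.19°,2.8908) → tip=(1.7897,0.0372,1.9237)
cmd 3: set κ=0.8547 → (κ,φ,ℓ)=(0.8547,1.19°,2.8908) → tip=(2.0860,0.0433,0.7273)

2.086 0.043 0.727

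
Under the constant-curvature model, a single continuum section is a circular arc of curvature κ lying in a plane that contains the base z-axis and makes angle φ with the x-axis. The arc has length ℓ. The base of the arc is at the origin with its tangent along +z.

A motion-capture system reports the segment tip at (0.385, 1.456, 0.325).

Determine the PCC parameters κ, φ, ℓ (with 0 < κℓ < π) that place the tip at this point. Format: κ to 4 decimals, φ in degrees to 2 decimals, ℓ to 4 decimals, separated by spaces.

1.2689 75.19 2.1409

ρ = √(x²+y²) = √(0.385² + 1.456²) = 1.50604
φ = atan2(y, x) mod 360° = atan2(1.456, 0.385) = 75.1887°
|p|² = ρ² + z² = 1.50604² + 0.325² = 2.37379
κ = 2ρ / |p|² = 2×1.50604 / 2.37379 = 1.26889
θ = 2·atan2(ρ, z) = 2·atan2(1.50604, 0.325) = 2.71652 rad
ℓ = θ/κ = 2.71652/1.26889 = 2.14085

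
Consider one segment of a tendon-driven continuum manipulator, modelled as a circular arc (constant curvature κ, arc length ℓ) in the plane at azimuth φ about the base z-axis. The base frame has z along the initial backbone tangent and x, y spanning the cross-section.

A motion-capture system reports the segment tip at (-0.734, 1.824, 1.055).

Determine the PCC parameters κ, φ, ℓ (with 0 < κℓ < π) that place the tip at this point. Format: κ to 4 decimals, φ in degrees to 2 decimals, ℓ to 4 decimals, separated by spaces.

ρ = √(x²+y²) = √(-0.734² + 1.824²) = 1.96615
φ = atan2(y, x) mod 360° = atan2(1.824, -0.734) = 111.9205°
|p|² = ρ² + z² = 1.96615² + 1.055² = 4.97876
κ = 2ρ / |p|² = 2×1.96615 / 4.97876 = 0.78981
θ = 2·atan2(ρ, z) = 2·atan2(1.96615, 1.055) = 2.15663 rad
ℓ = θ/κ = 2.15663/0.78981 = 2.73055

0.7898 111.92 2.7305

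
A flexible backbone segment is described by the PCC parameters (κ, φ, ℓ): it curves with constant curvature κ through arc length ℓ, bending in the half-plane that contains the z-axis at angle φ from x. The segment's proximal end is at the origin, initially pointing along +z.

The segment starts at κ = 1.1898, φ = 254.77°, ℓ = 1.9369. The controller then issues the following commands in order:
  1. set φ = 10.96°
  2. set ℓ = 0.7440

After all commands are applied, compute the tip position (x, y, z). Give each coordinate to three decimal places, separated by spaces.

initial: κ=1.1898, φ=254.77°, ℓ=1.9369
cmd 1: set φ=10.96° → (κ,φ,ℓ)=(1.1898,10.96°,1.9369) → tip=(1.3777,0.2668,0.6242)
cmd 2: set ℓ=0.7440 → (κ,φ,ℓ)=(1.1898,10.96°,0.7440) → tip=(0.3027,0.0586,0.6506)

0.303 0.059 0.651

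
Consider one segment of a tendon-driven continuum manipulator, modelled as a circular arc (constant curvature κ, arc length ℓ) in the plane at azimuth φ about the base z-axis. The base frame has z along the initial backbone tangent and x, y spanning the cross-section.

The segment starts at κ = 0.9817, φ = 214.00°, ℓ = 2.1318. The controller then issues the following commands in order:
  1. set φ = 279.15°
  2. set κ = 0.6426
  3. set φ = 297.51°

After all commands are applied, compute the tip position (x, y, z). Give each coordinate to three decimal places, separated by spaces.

0.575 -1.105 1.525

initial: κ=0.9817, φ=214.00°, ℓ=2.1318
cmd 1: set φ=279.15° → (κ,φ,ℓ)=(0.9817,279.15°,2.1318) → tip=(0.2428,-1.5071,0.8830)
cmd 2: set κ=0.6426 → (κ,φ,ℓ)=(0.6426,279.15°,2.1318) → tip=(0.1981,-1.2298,1.5249)
cmd 3: set φ=297.51° → (κ,φ,ℓ)=(0.6426,297.51°,2.1318) → tip=(0.5754,-1.1048,1.5249)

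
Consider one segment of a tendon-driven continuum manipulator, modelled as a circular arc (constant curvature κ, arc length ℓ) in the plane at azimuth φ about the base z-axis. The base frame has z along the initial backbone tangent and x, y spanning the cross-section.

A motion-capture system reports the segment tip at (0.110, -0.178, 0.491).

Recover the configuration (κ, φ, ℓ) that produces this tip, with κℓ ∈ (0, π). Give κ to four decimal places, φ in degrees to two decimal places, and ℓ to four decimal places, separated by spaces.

1.4691 301.72 0.5484

ρ = √(x²+y²) = √(0.110² + -0.178²) = 0.20925
φ = atan2(y, x) mod 360° = atan2(-0.178, 0.110) = 301.7151°
|p|² = ρ² + z² = 0.20925² + 0.491² = 0.28486
κ = 2ρ / |p|² = 2×0.20925 / 0.28486 = 1.46909
θ = 2·atan2(ρ, z) = 2·atan2(0.20925, 0.491) = 0.80571 rad
ℓ = θ/κ = 0.80571/1.46909 = 0.54844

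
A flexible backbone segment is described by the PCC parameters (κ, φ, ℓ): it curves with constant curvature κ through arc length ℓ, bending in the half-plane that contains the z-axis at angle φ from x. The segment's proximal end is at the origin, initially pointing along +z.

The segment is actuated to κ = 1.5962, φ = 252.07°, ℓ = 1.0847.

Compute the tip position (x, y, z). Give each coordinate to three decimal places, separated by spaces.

-0.224 -0.691 0.618

θ = κ·ℓ = 1.5962 × 1.0847 = 1.73140 rad
ρ = (1 − cos θ)/κ = (1 − -0.15991)/1.5962 = 0.72667
z = sin θ / κ = 0.98713/1.5962 = 0.61843
x = ρ cos φ = 0.72667 × cos(252.07°) = -0.22371
y = ρ sin φ = 0.72667 × sin(252.07°) = -0.69138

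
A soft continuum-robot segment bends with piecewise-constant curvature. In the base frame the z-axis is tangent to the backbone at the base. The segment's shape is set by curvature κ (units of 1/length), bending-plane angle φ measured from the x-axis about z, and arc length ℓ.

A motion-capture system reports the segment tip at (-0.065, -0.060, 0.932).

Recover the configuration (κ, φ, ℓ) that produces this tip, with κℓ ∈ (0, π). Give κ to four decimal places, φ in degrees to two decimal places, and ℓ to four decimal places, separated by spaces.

0.2019 222.71 0.9376

ρ = √(x²+y²) = √(-0.065² + -0.060²) = 0.08846
φ = atan2(y, x) mod 360° = atan2(-0.060, -0.065) = 222.7094°
|p|² = ρ² + z² = 0.08846² + 0.932² = 0.87645
κ = 2ρ / |p|² = 2×0.08846 / 0.87645 = 0.20186
θ = 2·atan2(ρ, z) = 2·atan2(0.08846, 0.932) = 0.18926 rad
ℓ = θ/κ = 0.18926/0.20186 = 0.93759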